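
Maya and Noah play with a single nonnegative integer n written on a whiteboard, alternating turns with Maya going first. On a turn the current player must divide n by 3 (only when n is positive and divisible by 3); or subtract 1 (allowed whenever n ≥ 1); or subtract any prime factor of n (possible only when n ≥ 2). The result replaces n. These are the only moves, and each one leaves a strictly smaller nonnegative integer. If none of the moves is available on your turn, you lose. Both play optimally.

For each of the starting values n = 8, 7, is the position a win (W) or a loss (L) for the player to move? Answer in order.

Build the W/L table. Terminal = L. A non-terminal position is W if it has a move to some L; otherwise it is L.
n=0: no move → L
n=1: W (go to 0, an L position)
n=2: W (go to 0, an L position)
n=3: W (go to 0, an L position)
n=4: L (options 2(W), 3(W) are all W)
n=5: W (go to 0, an L position)
n=6: W (go to 4, an L position)
n=7: W (go to 0, an L position)
n=8: L (options 6(W), 7(W) are all W)

8: L, 7: W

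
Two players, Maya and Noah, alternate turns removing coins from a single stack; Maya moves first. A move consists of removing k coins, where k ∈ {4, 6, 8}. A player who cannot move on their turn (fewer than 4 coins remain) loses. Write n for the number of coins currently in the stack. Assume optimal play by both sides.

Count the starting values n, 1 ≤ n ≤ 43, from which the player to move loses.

Use the standard recursion: the mover loses at a terminal position; elsewhere, the mover wins exactly when some move hands the opponent an L position.
n=0: no move → L
n=1: no move → L
n=2: no move → L
n=3: no move → L
n=4: can move to 0, which is L ⇒ W
n=5: can move to 1, which is L ⇒ W
n=6: can move to 2, which is L ⇒ W
n=7: can move to 3, which is L ⇒ W
n=8: can move to 2, which is L ⇒ W
n=9: can move to 3, which is L ⇒ W
n=10: can move to 2, which is L ⇒ W
n=11: can move to 3, which is L ⇒ W
n=12: moves to 8(W), 6(W), 4(W); every one is W ⇒ L
n=13: moves to 9(W), 7(W), 5(W); every one is W ⇒ L
n=14: moves to 10(W), 8(W), 6(W); every one is W ⇒ L
n=15: moves to 11(W), 9(W), 7(W); every one is W ⇒ L
n=16: can move to 12, which is L ⇒ W
n=17: can move to 13, which is L ⇒ W
n=18: can move to 14, which is L ⇒ W
n=19: can move to 15, which is L ⇒ W
n=20: can move to 14, which is L ⇒ W
n=21: can move to 15, which is L ⇒ W
n=22: can move to 14, which is L ⇒ W
n=23: can move to 15, which is L ⇒ W
n=24: moves to 20(W), 18(W), 16(W); every one is W ⇒ L
n=25: moves to 21(W), 19(W), 17(W); every one is W ⇒ L
n=26: moves to 22(W), 20(W), 18(W); every one is W ⇒ L
n=27: moves to 23(W), 21(W), 19(W); every one is W ⇒ L
n=28: can move to 24, which is L ⇒ W
n=29: can move to 25, which is L ⇒ W
n=30: can move to 26, which is L ⇒ W
n=31: can move to 27, which is L ⇒ W
n=32: can move to 26, which is L ⇒ W
n=33: can move to 27, which is L ⇒ W
n=34: can move to 26, which is L ⇒ W
n=35: can move to 27, which is L ⇒ W
n=36: moves to 32(W), 30(W), 28(W); every one is W ⇒ L
n=37: moves to 33(W), 31(W), 29(W); every one is W ⇒ L
n=38: moves to 34(W), 32(W), 30(W); every one is W ⇒ L
n=39: moves to 35(W), 33(W), 31(W); every one is W ⇒ L
n=40: can move to 36, which is L ⇒ W
n=41: can move to 37, which is L ⇒ W
n=42: can move to 38, which is L ⇒ W
n=43: can move to 39, which is L ⇒ W
L entries with 1 ≤ n ≤ 43 (n=0 is outside the asked range and is not counted): n = 1, 2, 3, 12, 13, 14, 15, 24, 25, 26, 27, 36, 37, 38, 39; that makes 15.

15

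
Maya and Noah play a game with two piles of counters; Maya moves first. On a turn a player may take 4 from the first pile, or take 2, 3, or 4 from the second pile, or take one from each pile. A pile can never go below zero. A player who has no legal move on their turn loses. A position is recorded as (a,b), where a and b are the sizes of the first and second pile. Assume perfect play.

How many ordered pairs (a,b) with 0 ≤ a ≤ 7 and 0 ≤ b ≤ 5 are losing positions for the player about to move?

14

Work bottom-up. With no move the player to move loses. Otherwise the position is W if at least one move leads to an L position for the opponent, and L if every move leads to a W.
Every move lowers a or b (never raises either), so fill the grid row by row in increasing a, and left to right within a row: each cell's successors are then already labelled.
      b=0  b=1  b=2  b=3  b=4  b=5
a=0:    L    L    W    W    W    W
a=1:    L    W    W    W    W    L
a=2:    L    W    W    W    W    L
a=3:    L    W    W    W    W    L
a=4:    W    W    L    L    W    W
a=5:    W    L    L    W    W    W
a=6:    W    L    W    W    W    W
a=7:    W    L    W    W    W    W
Cells with no legal move (terminal, hence L): (0,0), (0,1), (1,0), (2,0), (3,0).
The remaining L cells, each justified by listing all of its moves:
(1,5): L (options (1,3)(W), (1,2)(W), (1,1)(W), (0,4)(W) are all W)
(2,5): L (options (2,3)(W), (2,2)(W), (2,1)(W), (1,4)(W) are all W)
(3,5): L (options (3,3)(W), (3,2)(W), (3,1)(W), (2,4)(W) are all W)
(4,2): L (options (0,2)(W), (4,0)(W), (3,1)(W) are all W)
(4,3): L (options (0,3)(W), (4,1)(W), (4,0)(W), (3,2)(W) are all W)
(5,1): L (options (1,1)(W), (4,0)(W) are all W)
(5,2): L (options (1,2)(W), (5,0)(W), (4,1)(W) are all W)
(6,1): L (options (2,1)(W), (5,0)(W) are all W)
(7,1): L (options (3,1)(W), (6,0)(W) are all W)
Every other cell has at least one move into one of the L cells above, so it is W.
L cells per row: a=0: 2, a=1: 2, a=2: 2, a=3: 2, a=4: 2, a=5: 2, a=6: 1, a=7: 1; total 14.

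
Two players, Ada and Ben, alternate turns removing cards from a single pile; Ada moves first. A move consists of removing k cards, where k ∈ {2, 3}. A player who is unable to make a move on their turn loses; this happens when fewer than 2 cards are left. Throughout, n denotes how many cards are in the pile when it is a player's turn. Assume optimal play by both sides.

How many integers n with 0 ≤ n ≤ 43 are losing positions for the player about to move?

18

Positions with no move are L. A position that does have a move is losing for the player to move precisely when every available move leads to a winning position for the opponent. Fill in the labels:
n=0: no move → L
n=1: no move → L
n=2: reaches L-position 0 → W
n=3: reaches L-position 1 → W
n=4: reaches L-position 1 → W
n=5: only reaches 3(W), 2(W), all W → L
n=6: only reaches 4(W), 3(W), all W → L
n=7: reaches L-position 5 → W
n=8: reaches L-position 6 → W
n=9: reaches L-position 6 → W
n=10: only reaches 8(W), 7(W), all W → L
n=11: only reaches 9(W), 8(W), all W → L
n=12: reaches L-position 10 → W
n=13: reaches L-position 11 → W
n=14: reaches L-position 11 → W
n=15: only reaches 13(W), 12(W), all W → L
n=16: only reaches 14(W), 13(W), all W → L
n=17: reaches L-position 15 → W
n=18: reaches L-position 16 → W
n=19: reaches L-position 16 → W
n=20: only reaches 18(W), 17(W), all W → L
n=21: only reaches 19(W), 18(W), all W → L
n=22: reaches L-position 20 → W
n=23: reaches L-position 21 → W
n=24: reaches L-position 21 → W
n=25: only reaches 23(W), 22(W), all W → L
n=26: only reaches 24(W), 23(W), all W → L
n=27: reaches L-position 25 → W
n=28: reaches L-position 26 → W
n=29: reaches L-position 26 → W
n=30: only reaches 28(W), 27(W), all W → L
n=31: only reaches 29(W), 28(W), all W → L
n=32: reaches L-position 30 → W
n=33: reaches L-position 31 → W
n=34: reaches L-position 31 → W
n=35: only reaches 33(W), 32(W), all W → L
n=36: only reaches 34(W), 33(W), all W → L
n=37: reaches L-position 35 → W
n=38: reaches L-position 36 → W
n=39: reaches L-position 36 → W
n=40: only reaches 38(W), 37(W), all W → L
n=41: only reaches 39(W), 38(W), all W → L
n=42: reaches L-position 40 → W
n=43: reaches L-position 41 → W
L entries with 0 ≤ n ≤ 43: n = 0, 1, 5, 6, 10, 11, 15, 16, 20, 21, 25, 26, 30, 31, 35, 36, 40, 41; that makes 18.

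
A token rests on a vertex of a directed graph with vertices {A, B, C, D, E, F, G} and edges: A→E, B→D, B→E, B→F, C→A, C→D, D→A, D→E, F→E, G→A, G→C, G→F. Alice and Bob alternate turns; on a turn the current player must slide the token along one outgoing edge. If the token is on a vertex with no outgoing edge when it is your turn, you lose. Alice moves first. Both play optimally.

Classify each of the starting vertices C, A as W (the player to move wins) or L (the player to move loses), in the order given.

C: L, A: W

Use the standard recursion: the mover loses at a terminal position; elsewhere, the mover wins exactly when some move hands the opponent an L position.
Every edge goes from a vertex to one that appears earlier in the order E, A, D, C, F, G, B, so processing vertices in that order labels each vertex after all of its successors.
E: no outgoing edge → L
A: W (go to E, an L position)
D: W (go to E, an L position)
C: L (options D(W), A(W) are all W)
F: W (go to E, an L position)
G: W (go to C, an L position)
B: W (go to E, an L position)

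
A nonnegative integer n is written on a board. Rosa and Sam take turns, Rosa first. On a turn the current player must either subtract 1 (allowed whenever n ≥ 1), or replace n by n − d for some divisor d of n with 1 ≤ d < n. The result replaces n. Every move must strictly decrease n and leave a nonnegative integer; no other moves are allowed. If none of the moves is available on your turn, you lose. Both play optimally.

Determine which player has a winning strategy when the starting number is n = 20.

Rosa wins.

Build the W/L table. Terminal = L. A non-terminal position is W if it has a move to some L; otherwise it is L.
n=0: no move → L
n=1: →0(L), so W
n=2: →1(W) only, which is W, so L
n=3: →2(L), so W
n=4: →2(L), so W
n=5: →4(W) only, which is W, so L
n=6: →5(L), so W
n=7: →6(W) only, which is W, so L
n=8: →7(L), so W
n=9: →6(W), 8(W) — all W, so L
n=10: →5(L), so W
n=11: →10(W) only, which is W, so L
n=12: →9(L), so W
n=13: →12(W) only, which is W, so L
n=14: →7(L), so W
n=15: →10(W), 12(W), 14(W) — all W, so L
n=16: →15(L), so W
n=17: →16(W) only, which is W, so L
n=18: →9(L), so W
n=19: →18(W) only, which is W, so L
n=20: →15(L), so W
From 20 Rosa can move to 15, reaching an L position.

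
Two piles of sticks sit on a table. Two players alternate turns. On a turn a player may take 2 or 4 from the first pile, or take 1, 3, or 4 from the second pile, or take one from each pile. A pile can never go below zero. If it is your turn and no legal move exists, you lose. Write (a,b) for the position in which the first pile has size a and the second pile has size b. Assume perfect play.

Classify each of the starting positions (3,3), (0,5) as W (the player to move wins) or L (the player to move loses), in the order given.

Work bottom-up. With no move the player to move loses. Otherwise the position is W if at least one move leads to an L position for the opponent, and L if every move leads to a W.
No move ever increases a pile, so every position that can arise here has a ≤ 3 and b ≤ 5; it is enough to label the cells with 0 ≤ a ≤ 3 and 0 ≤ b ≤ 5.
Every move lowers a or b (never raises either), so fill the grid row by row in increasing a, and left to right within a row: each cell's successors are then already labelled.
      b=0  b=1  b=2  b=3  b=4  b=5
a=0:    L    W    L    W    W    W
a=1:    L    W    L    W    W    W
a=2:    W    W    W    W    L    W
a=3:    W    L    W    L    W    W
Cells with no legal move (terminal, hence L): (0,0), (1,0).
The remaining L cells, each justified by listing all of its moves:
(0,2): only reaches (0,1)(W), which is W → L
(1,2): only reaches (1,1)(W), (0,1)(W), all W → L
(2,4): only reaches (0,4)(W), (2,3)(W), (2,1)(W), (2,0)(W), (1,3)(W), all W → L
(3,1): only reaches (1,1)(W), (3,0)(W), (2,0)(W), all W → L
(3,3): only reaches (1,3)(W), (3,2)(W), (3,0)(W), (2,2)(W), all W → L
Every other cell has at least one move into one of the L cells above, so it is W.
(3,3): one of the L cells justified above, so L
(0,5): the move to (0,2) reaches an L cell, so W

(3,3): L, (0,5): W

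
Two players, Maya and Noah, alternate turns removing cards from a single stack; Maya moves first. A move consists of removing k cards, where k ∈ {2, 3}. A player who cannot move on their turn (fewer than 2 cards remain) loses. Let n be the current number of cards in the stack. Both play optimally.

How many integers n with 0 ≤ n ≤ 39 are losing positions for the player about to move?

16

Use the standard recursion: the mover loses at a terminal position; elsewhere, the mover wins exactly when some move hands the opponent an L position.
n=0: no move → L
n=1: no move → L
n=2: →0(L), so W
n=3: →1(L), so W
n=4: →1(L), so W
n=5: →3(W), 2(W) — all W, so L
n=6: →4(W), 3(W) — all W, so L
n=7: →5(L), so W
n=8: →6(L), so W
n=9: →6(L), so W
n=10: →8(W), 7(W) — all W, so L
n=11: →9(W), 8(W) — all W, so L
n=12: →10(L), so W
n=13: →11(L), so W
n=14: →11(L), so W
n=15: →13(W), 12(W) — all W, so L
n=16: →14(W), 13(W) — all W, so L
n=17: →15(L), so W
n=18: →16(L), so W
n=19: →16(L), so W
n=20: →18(W), 17(W) — all W, so L
n=21: →19(W), 18(W) — all W, so L
n=22: →20(L), so W
n=23: →21(L), so W
n=24: →21(L), so W
n=25: →23(W), 22(W) — all W, so L
n=26: →24(W), 23(W) — all W, so L
n=27: →25(L), so W
n=28: →26(L), so W
n=29: →26(L), so W
n=30: →28(W), 27(W) — all W, so L
n=31: →29(W), 28(W) — all W, so L
n=32: →30(L), so W
n=33: →31(L), so W
n=34: →31(L), so W
n=35: →33(W), 32(W) — all W, so L
n=36: →34(W), 33(W) — all W, so L
n=37: →35(L), so W
n=38: →36(L), so W
n=39: →36(L), so W
L entries with 0 ≤ n ≤ 39: n = 0, 1, 5, 6, 10, 11, 15, 16, 20, 21, 25, 26, 30, 31, 35, 36; that makes 16.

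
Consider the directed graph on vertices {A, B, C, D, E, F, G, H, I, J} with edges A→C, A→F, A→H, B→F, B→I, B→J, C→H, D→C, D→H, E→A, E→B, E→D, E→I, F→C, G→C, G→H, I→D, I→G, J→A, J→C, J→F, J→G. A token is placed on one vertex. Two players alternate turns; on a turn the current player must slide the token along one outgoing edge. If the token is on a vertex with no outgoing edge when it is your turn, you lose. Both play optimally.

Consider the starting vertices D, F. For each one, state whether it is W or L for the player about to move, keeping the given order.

D: W, F: L

Build the W/L table. Terminal = L. A non-terminal position is W if it has a move to some L; otherwise it is L.
Every edge goes from a vertex to one that appears earlier in the order H, C, F, D, G, A, I, J, B, E, so processing vertices in that order labels each vertex after all of its successors.
H: no outgoing edge → L
C: reaches L-position H → W
F: only reaches C(W), which is W → L
D: reaches L-position H → W
G: reaches L-position H → W
A: reaches L-position F → W
I: only reaches G(W), D(W), all W → L
J: reaches L-position F → W
B: reaches L-position I → W
E: reaches L-position I → W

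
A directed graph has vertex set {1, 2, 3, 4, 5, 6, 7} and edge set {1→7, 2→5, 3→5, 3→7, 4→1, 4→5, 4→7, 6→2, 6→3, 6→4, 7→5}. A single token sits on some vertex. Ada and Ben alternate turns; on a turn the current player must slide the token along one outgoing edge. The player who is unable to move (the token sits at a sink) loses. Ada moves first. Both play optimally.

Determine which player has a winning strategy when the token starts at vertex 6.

Classify positions by backward induction: terminal positions (no move available) are L. From any other position, the mover wins iff some move reaches an L.
Every edge goes from a vertex to one that appears earlier in the order 5, 7, 3, 1, 2, 4, 6, so processing vertices in that order labels each vertex after all of its successors.
5: no outgoing edge → L
7: →5(L), so W
3: →5(L), so W
1: →7(W) only, which is W, so L
2: →5(L), so W
4: →1(L), so W
6: →4(W), 2(W), 3(W) — all W, so L
The starting position 6 is L: whatever Ada does, the opponent receives a W position.

Ben wins.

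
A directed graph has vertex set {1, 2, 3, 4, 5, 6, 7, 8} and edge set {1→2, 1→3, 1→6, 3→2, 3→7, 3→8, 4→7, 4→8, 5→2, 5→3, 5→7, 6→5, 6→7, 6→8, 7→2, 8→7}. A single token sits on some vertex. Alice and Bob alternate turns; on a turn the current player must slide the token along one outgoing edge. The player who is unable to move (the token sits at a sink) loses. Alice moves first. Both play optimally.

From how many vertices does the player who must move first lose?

2

Positions with no move are L. A position that does have a move is losing for the player to move precisely when every available move leads to a winning position for the opponent. Fill in the labels:
Every edge goes from a vertex to one that appears earlier in the order 2, 7, 8, 3, 5, 4, 6, 1, so processing vertices in that order labels each vertex after all of its successors.
2: no outgoing edge → L
7: can move to 2, which is L ⇒ W
8: the only move is to 7(W), a W ⇒ L
3: can move to 8, which is L ⇒ W
5: can move to 2, which is L ⇒ W
4: can move to 8, which is L ⇒ W
6: can move to 8, which is L ⇒ W
1: can move to 2, which is L ⇒ W
The L vertices are 2, 8; that is 2 in all.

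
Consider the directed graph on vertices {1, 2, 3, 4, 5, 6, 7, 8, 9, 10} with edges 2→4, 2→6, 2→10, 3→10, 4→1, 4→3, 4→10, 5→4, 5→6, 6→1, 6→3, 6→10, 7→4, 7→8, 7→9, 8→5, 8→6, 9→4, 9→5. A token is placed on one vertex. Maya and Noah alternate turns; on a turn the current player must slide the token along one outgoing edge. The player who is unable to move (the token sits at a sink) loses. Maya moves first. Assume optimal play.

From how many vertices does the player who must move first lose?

4

Positions with no move are L. A position that does have a move is losing for the player to move precisely when every available move leads to a winning position for the opponent. Fill in the labels:
Every edge goes from a vertex to one that appears earlier in the order 10, 1, 3, 6, 4, 2, 5, 8, 9, 7, so processing vertices in that order labels each vertex after all of its successors.
10: no outgoing edge → L
1: no outgoing edge → L
3: can move to 10, which is L ⇒ W
6: can move to 1, which is L ⇒ W
4: can move to 1, which is L ⇒ W
2: can move to 10, which is L ⇒ W
5: moves to 4(W), 6(W); every one is W ⇒ L
8: can move to 5, which is L ⇒ W
9: can move to 5, which is L ⇒ W
7: moves to 9(W), 8(W), 4(W); every one is W ⇒ L
The L vertices are 1, 5, 7, 10; that is 4 in all.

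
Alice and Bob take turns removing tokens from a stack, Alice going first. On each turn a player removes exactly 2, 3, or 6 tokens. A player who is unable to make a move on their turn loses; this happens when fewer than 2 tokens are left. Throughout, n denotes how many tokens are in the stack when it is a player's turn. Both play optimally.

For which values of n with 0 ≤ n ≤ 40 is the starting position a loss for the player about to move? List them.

Use the standard recursion: the mover loses at a terminal position; elsewhere, the mover wins exactly when some move hands the opponent an L position.
n=0: no move → L
n=1: no move → L
n=2: can move to 0, which is L ⇒ W
n=3: can move to 1, which is L ⇒ W
n=4: can move to 1, which is L ⇒ W
n=5: moves to 3(W), 2(W); every one is W ⇒ L
n=6: can move to 0, which is L ⇒ W
n=7: can move to 5, which is L ⇒ W
n=8: can move to 5, which is L ⇒ W
n=9: moves to 7(W), 6(W), 3(W); every one is W ⇒ L
n=10: moves to 8(W), 7(W), 4(W); every one is W ⇒ L
n=11: can move to 9, which is L ⇒ W
n=12: can move to 10, which is L ⇒ W
n=13: can move to 10, which is L ⇒ W
n=14: moves to 12(W), 11(W), 8(W); every one is W ⇒ L
n=15: can move to 9, which is L ⇒ W
n=16: can move to 14, which is L ⇒ W
n=17: can move to 14, which is L ⇒ W
n=18: moves to 16(W), 15(W), 12(W); every one is W ⇒ L
n=19: moves to 17(W), 16(W), 13(W); every one is W ⇒ L
n=20: can move to 18, which is L ⇒ W
n=21: can move to 19, which is L ⇒ W
n=22: can move to 19, which is L ⇒ W
n=23: moves to 21(W), 20(W), 17(W); every one is W ⇒ L
n=24: can move to 18, which is L ⇒ W
n=25: can move to 23, which is L ⇒ W
n=26: can move to 23, which is L ⇒ W
n=27: moves to 25(W), 24(W), 21(W); every one is W ⇒ L
n=28: moves to 26(W), 25(W), 22(W); every one is W ⇒ L
n=29: can move to 27, which is L ⇒ W
n=30: can move to 28, which is L ⇒ W
n=31: can move to 28, which is L ⇒ W
n=32: moves to 30(W), 29(W), 26(W); every one is W ⇒ L
n=33: can move to 27, which is L ⇒ W
n=34: can move to 32, which is L ⇒ W
n=35: can move to 32, which is L ⇒ W
n=36: moves to 34(W), 33(W), 30(W); every one is W ⇒ L
n=37: moves to 35(W), 34(W), 31(W); every one is W ⇒ L
n=38: can move to 36, which is L ⇒ W
n=39: can move to 37, which is L ⇒ W
n=40: can move to 37, which is L ⇒ W
The losing starting values of n are exactly the entries labelled L in this table (14 of them).

0, 1, 5, 9, 10, 14, 18, 19, 23, 27, 28, 32, 36, 37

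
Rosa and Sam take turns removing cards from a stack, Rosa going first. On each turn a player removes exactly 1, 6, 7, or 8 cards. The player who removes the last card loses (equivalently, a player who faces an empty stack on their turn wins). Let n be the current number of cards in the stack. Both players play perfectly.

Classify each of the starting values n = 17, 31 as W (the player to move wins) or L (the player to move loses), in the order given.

17: W, 31: L

Build the W/L table. Terminal = W. A non-terminal position is W if it has a move to some L; otherwise it is L.
n=0: no move; the opponent has just taken the last card and therefore loses → W
n=1: L (sole option 0(W) is W)
n=2: W (go to 1, an L position)
n=3: L (sole option 2(W) is W)
n=4: W (go to 3, an L position)
n=5: L (sole option 4(W) is W)
n=6: W (go to 5, an L position)
n=7: W (go to 1, an L position)
n=8: W (go to 1, an L position)
n=9: W (go to 3, an L position)
n=10: W (go to 3, an L position)
n=11: W (go to 5, an L position)
n=12: W (go to 5, an L position)
n=13: W (go to 5, an L position)
n=14: L (options 13(W), 8(W), 7(W), 6(W) are all W)
n=15: W (go to 14, an L position)
n=16: L (options 15(W), 10(W), 9(W), 8(W) are all W)
n=17: W (go to 16, an L position)
n=18: L (options 17(W), 12(W), 11(W), 10(W) are all W)
n=19: W (go to 18, an L position)
n=20: W (go to 14, an L position)
n=21: W (go to 14, an L position)
n=22: W (go to 16, an L position)
n=23: W (go to 16, an L position)
n=24: W (go to 18, an L position)
n=25: W (go to 18, an L position)
n=26: W (go to 18, an L position)
n=27: L (options 26(W), 21(W), 20(W), 19(W) are all W)
n=28: W (go to 27, an L position)
n=29: L (options 28(W), 23(W), 22(W), 21(W) are all W)
n=30: W (go to 29, an L position)
n=31: L (options 30(W), 25(W), 24(W), 23(W) are all W)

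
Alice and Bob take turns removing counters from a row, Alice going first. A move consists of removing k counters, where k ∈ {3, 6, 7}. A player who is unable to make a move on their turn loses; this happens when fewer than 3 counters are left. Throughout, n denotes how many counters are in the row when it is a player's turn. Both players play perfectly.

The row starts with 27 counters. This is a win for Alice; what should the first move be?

Use the standard recursion: the mover loses at a terminal position; elsewhere, the mover wins exactly when some move hands the opponent an L position.
n=0: no move → L
n=1: no move → L
n=2: no move → L
n=3: can move to 0, which is L ⇒ W
n=4: can move to 1, which is L ⇒ W
n=5: can move to 2, which is L ⇒ W
n=6: can move to 0, which is L ⇒ W
n=7: can move to 1, which is L ⇒ W
n=8: can move to 2, which is L ⇒ W
n=9: can move to 2, which is L ⇒ W
n=10: moves to 7(W), 4(W), 3(W); every one is W ⇒ L
n=11: moves to 8(W), 5(W), 4(W); every one is W ⇒ L
n=12: moves to 9(W), 6(W), 5(W); every one is W ⇒ L
n=13: can move to 10, which is L ⇒ W
n=14: can move to 11, which is L ⇒ W
n=15: can move to 12, which is L ⇒ W
n=16: can move to 10, which is L ⇒ W
n=17: can move to 11, which is L ⇒ W
n=18: can move to 12, which is L ⇒ W
n=19: can move to 12, which is L ⇒ W
n=20: moves to 17(W), 14(W), 13(W); every one is W ⇒ L
n=21: moves to 18(W), 15(W), 14(W); every one is W ⇒ L
n=22: moves to 19(W), 16(W), 15(W); every one is W ⇒ L
n=23: can move to 20, which is L ⇒ W
n=24: can move to 21, which is L ⇒ W
n=25: can move to 22, which is L ⇒ W
n=26: can move to 20, which is L ⇒ W
n=27: can move to 21, which is L ⇒ W
From 27, the L positions reachable in one move are: 21, 20. Any move reaching one of these is winning.

Remove 6, leaving 21.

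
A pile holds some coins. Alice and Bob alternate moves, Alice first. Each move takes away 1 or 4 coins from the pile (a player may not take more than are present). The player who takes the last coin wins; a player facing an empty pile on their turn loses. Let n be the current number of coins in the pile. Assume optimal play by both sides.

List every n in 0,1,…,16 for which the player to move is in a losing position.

Use the standard recursion: the mover loses at a terminal position; elsewhere, the mover wins exactly when some move hands the opponent an L position.
n=0: no move → L
n=1: reaches L-position 0 → W
n=2: only reaches 1(W), which is W → L
n=3: reaches L-position 2 → W
n=4: reaches L-position 0 → W
n=5: only reaches 4(W), 1(W), all W → L
n=6: reaches L-position 5 → W
n=7: only reaches 6(W), 3(W), all W → L
n=8: reaches L-position 7 → W
n=9: reaches L-position 5 → W
n=10: only reaches 9(W), 6(W), all W → L
n=11: reaches L-position 10 → W
n=12: only reaches 11(W), 8(W), all W → L
n=13: reaches L-position 12 → W
n=14: reaches L-position 10 → W
n=15: only reaches 14(W), 11(W), all W → L
n=16: reaches L-position 15 → W
The losing starting values of n are exactly the entries labelled L in this table (7 of them).

0, 2, 5, 7, 10, 12, 15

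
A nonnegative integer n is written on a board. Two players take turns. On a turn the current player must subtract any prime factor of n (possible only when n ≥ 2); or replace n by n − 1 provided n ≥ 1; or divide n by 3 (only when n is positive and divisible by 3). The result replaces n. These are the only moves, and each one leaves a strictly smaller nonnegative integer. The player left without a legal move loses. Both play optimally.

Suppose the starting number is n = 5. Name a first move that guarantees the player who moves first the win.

Move to 0.

Compute win/loss labels from the base case upward. A position with no move is L. Any other position is W if it can reach an L in one move, else L.
n=0: no move → L
n=1: →0(L), so W
n=2: →0(L), so W
n=3: →0(L), so W
n=4: →2(W), 3(W) — all W, so L
n=5: →0(L), so W
From 5, the L positions reachable in one move are: 0, 4. Any move reaching one of these is winning.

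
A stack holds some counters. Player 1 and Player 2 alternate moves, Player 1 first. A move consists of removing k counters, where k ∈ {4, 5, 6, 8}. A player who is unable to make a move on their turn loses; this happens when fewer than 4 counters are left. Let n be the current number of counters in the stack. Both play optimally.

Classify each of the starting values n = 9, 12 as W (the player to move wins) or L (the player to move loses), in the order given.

Classify positions by backward induction: terminal positions (no move available) are L. From any other position, the mover wins iff some move reaches an L.
n=0: no move → L
n=1: no move → L
n=2: no move → L
n=3: no move → L
n=4: →0(L), so W
n=5: →1(L), so W
n=6: →2(L), so W
n=7: →3(L), so W
n=8: →3(L), so W
n=9: →3(L), so W
n=10: →2(L), so W
n=11: →3(L), so W
n=12: →8(W), 7(W), 6(W), 4(W) — all W, so L

9: W, 12: L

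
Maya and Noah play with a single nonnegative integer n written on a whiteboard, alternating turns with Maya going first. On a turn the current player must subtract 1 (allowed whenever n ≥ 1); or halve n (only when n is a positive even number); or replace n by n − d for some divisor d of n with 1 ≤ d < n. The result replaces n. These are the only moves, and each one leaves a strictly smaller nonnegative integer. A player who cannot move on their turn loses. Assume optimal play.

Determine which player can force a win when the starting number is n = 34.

Build the W/L table. Terminal = L. A non-terminal position is W if it has a move to some L; otherwise it is L.
n=0: no move → L
n=1: →0(L), so W
n=2: →1(W) only, which is W, so L
n=3: →2(L), so W
n=4: →2(L), so W
n=5: →4(W) only, which is W, so L
n=6: →5(L), so W
n=7: →6(W) only, which is W, so L
n=8: →7(L), so W
n=9: →6(W), 8(W) — all W, so L
n=10: →5(L), so W
n=11: →10(W) only, which is W, so L
n=12: →9(L), so W
n=13: →12(W) only, which is W, so L
n=14: →7(L), so W
n=15: →10(W), 12(W), 14(W) — all W, so L
n=16: →15(L), so W
n=17: →16(W) only, which is W, so L
n=18: →9(L), so W
n=19: →18(W) only, which is W, so L
n=20: →15(L), so W
n=21: →14(W), 18(W), 20(W) — all W, so L
n=22: →11(L), so W
n=23: →22(W) only, which is W, so L
n=24: →21(L), so W
n=25: →20(W), 24(W) — all W, so L
n=26: →13(L), so W
n=27: →18(W), 24(W), 26(W) — all W, so L
n=28: →21(L), so W
n=29: →28(W) only, which is W, so L
n=30: →15(L), so W
n=31: →30(W) only, which is W, so L
n=32: →31(L), so W
n=33: →22(W), 30(W), 32(W) — all W, so L
n=34: →17(L), so W
From 34 Maya can move to 17, reaching an L position.

Maya wins.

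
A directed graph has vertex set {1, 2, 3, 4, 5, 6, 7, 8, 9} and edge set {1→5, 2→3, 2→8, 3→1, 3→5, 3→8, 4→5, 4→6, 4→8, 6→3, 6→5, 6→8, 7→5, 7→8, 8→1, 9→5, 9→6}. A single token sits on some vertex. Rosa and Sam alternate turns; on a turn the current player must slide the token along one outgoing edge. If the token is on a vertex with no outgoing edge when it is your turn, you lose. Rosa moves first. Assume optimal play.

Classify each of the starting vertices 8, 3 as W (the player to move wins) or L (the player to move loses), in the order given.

8: L, 3: W

Positions with no move are L. A position that does have a move is losing for the player to move precisely when every available move leads to a winning position for the opponent. Fill in the labels:
Every edge goes from a vertex to one that appears earlier in the order 5, 1, 8, 3, 6, 2, 9, 7, 4, so processing vertices in that order labels each vertex after all of its successors.
5: no outgoing edge → L
1: →5(L), so W
8: →1(W) only, which is W, so L
3: →8(L), so W
6: →8(L), so W
2: →8(L), so W
9: →5(L), so W
7: →8(L), so W
4: →8(L), so W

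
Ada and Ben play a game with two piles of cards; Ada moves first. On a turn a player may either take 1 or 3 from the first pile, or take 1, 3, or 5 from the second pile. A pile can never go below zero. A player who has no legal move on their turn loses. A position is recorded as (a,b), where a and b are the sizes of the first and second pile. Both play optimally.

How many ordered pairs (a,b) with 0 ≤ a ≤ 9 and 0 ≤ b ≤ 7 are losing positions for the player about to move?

40

Build the W/L table. Terminal = L. A non-terminal position is W if it has a move to some L; otherwise it is L.
Every move lowers a or b (never raises either), so fill the grid row by row in increasing a, and left to right within a row: each cell's successors are then already labelled.
      b=0  b=1  b=2  b=3  b=4  b=5  b=6  b=7
a=0:    L    W    L    W    L    W    L    W
a=1:    W    L    W    L    W    L    W    L
a=2:    L    W    L    W    L    W    L    W
a=3:    W    L    W    L    W    L    W    L
a=4:    L    W    L    W    L    W    L    W
a=5:    W    L    W    L    W    L    W    L
a=6:    L    W    L    W    L    W    L    W
a=7:    W    L    W    L    W    L    W    L
a=8:    L    W    L    W    L    W    L    W
a=9:    W    L    W    L    W    L    W    L
Cells with no legal move (terminal, hence L): (0,0).
The remaining L cells, each justified by listing all of its moves:
(0,2): L (sole option (0,1)(W) is W)
(0,4): L (options (0,3)(W), (0,1)(W) are all W)
(0,6): L (options (0,5)(W), (0,3)(W), (0,1)(W) are all W)
(1,1): L (options (0,1)(W), (1,0)(W) are all W)
(1,3): L (options (0,3)(W), (1,2)(W), (1,0)(W) are all W)
(1,5): L (options (0,5)(W), (1,4)(W), (1,2)(W), (1,0)(W) are all W)
(1,7): L (options (0,7)(W), (1,6)(W), (1,4)(W), (1,2)(W) are all W)
(2,0): L (sole option (1,0)(W) is W)
(2,2): L (options (1,2)(W), (2,1)(W) are all W)
(2,4): L (options (1,4)(W), (2,3)(W), (2,1)(W) are all W)
(2,6): L (options (1,6)(W), (2,5)(W), (2,3)(W), (2,1)(W) are all W)
(3,1): L (options (2,1)(W), (0,1)(W), (3,0)(W) are all W)
(3,3): L (options (2,3)(W), (0,3)(W), (3,2)(W), (3,0)(W) are all W)
(3,5): L (options (2,5)(W), (0,5)(W), (3,4)(W), (3,2)(W), (3,0)(W) are all W)
(3,7): L (options (2,7)(W), (0,7)(W), (3,6)(W), (3,4)(W), (3,2)(W) are all W)
(4,0): L (options (3,0)(W), (1,0)(W) are all W)
(4,2): L (options (3,2)(W), (1,2)(W), (4,1)(W) are all W)
(4,4): L (options (3,4)(W), (1,4)(W), (4,3)(W), (4,1)(W) are all W)
(4,6): L (options (3,6)(W), (1,6)(W), (4,5)(W), (4,3)(W), (4,1)(W) are all W)
(5,1): L (options (4,1)(W), (2,1)(W), (5,0)(W) are all W)
(5,3): L (options (4,3)(W), (2,3)(W), (5,2)(W), (5,0)(W) are all W)
(5,5): L (options (4,5)(W), (2,5)(W), (5,4)(W), (5,2)(W), (5,0)(W) are all W)
(5,7): L (options (4,7)(W), (2,7)(W), (5,6)(W), (5,4)(W), (5,2)(W) are all W)
(6,0): L (options (5,0)(W), (3,0)(W) are all W)
(6,2): L (options (5,2)(W), (3,2)(W), (6,1)(W) are all W)
(6,4): L (options (5,4)(W), (3,4)(W), (6,3)(W), (6,1)(W) are all W)
(6,6): L (options (5,6)(W), (3,6)(W), (6,5)(W), (6,3)(W), (6,1)(W) are all W)
(7,1): L (options (6,1)(W), (4,1)(W), (7,0)(W) are all W)
(7,3): L (options (6,3)(W), (4,3)(W), (7,2)(W), (7,0)(W) are all W)
(7,5): L (options (6,5)(W), (4,5)(W), (7,4)(W), (7,2)(W), (7,0)(W) are all W)
(7,7): L (options (6,7)(W), (4,7)(W), (7,6)(W), (7,4)(W), (7,2)(W) are all W)
(8,0): L (options (7,0)(W), (5,0)(W) are all W)
(8,2): L (options (7,2)(W), (5,2)(W), (8,1)(W) are all W)
(8,4): L (options (7,4)(W), (5,4)(W), (8,3)(W), (8,1)(W) are all W)
(8,6): L (options (7,6)(W), (5,6)(W), (8,5)(W), (8,3)(W), (8,1)(W) are all W)
(9,1): L (options (8,1)(W), (6,1)(W), (9,0)(W) are all W)
(9,3): L (options (8,3)(W), (6,3)(W), (9,2)(W), (9,0)(W) are all W)
(9,5): L (options (8,5)(W), (6,5)(W), (9,4)(W), (9,2)(W), (9,0)(W) are all W)
(9,7): L (options (8,7)(W), (6,7)(W), (9,6)(W), (9,4)(W), (9,2)(W) are all W)
Every other cell has at least one move into one of the L cells above, so it is W.
L cells per row: a=0: 4, a=1: 4, a=2: 4, a=3: 4, a=4: 4, a=5: 4, a=6: 4, a=7: 4, a=8: 4, a=9: 4; total 40.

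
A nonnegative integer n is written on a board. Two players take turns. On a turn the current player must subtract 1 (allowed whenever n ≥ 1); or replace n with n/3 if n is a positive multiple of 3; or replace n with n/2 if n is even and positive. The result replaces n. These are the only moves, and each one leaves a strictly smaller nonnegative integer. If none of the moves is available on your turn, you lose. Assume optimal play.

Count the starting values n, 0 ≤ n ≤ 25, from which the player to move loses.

Work bottom-up. With no move the player to move loses. Otherwise the position is W if at least one move leads to an L position for the opponent, and L if every move leads to a W.
n=0: no move → L
n=1: reaches L-position 0 → W
n=2: only reaches 1(W), which is W → L
n=3: reaches L-position 2 → W
n=4: reaches L-position 2 → W
n=5: only reaches 4(W), which is W → L
n=6: reaches L-position 2 → W
n=7: only reaches 6(W), which is W → L
n=8: reaches L-position 7 → W
n=9: only reaches 3(W), 8(W), all W → L
n=10: reaches L-position 5 → W
n=11: only reaches 10(W), which is W → L
n=12: reaches L-position 11 → W
n=13: only reaches 12(W), which is W → L
n=14: reaches L-position 7 → W
n=15: reaches L-position 5 → W
n=16: only reaches 8(W), 15(W), all W → L
n=17: reaches L-position 16 → W
n=18: reaches L-position 9 → W
n=19: only reaches 18(W), which is W → L
n=20: reaches L-position 19 → W
n=21: reaches L-position 7 → W
n=22: reaches L-position 11 → W
n=23: only reaches 22(W), which is W → L
n=24: reaches L-position 23 → W
n=25: only reaches 24(W), which is W → L
L entries with 0 ≤ n ≤ 25: n = 0, 2, 5, 7, 9, 11, 13, 16, 19, 23, 25; that makes 11.

11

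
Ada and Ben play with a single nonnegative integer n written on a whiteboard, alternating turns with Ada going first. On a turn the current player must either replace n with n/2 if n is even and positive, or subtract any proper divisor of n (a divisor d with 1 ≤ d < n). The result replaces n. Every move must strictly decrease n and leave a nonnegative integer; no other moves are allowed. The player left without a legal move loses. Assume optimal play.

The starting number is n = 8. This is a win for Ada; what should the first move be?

Compute win/loss labels from the base case upward. A position with no move is L. Any other position is W if it can reach an L in one move, else L.
n=0: no move → L
n=1: no move → L
n=2: →1(L), so W
n=3: →2(W) only, which is W, so L
n=4: →3(L), so W
n=5: →4(W) only, which is W, so L
n=6: →3(L), so W
n=7: →6(W) only, which is W, so L
n=8: →7(L), so W
From 8, the L positions reachable in one move are: 7.

Move to 7.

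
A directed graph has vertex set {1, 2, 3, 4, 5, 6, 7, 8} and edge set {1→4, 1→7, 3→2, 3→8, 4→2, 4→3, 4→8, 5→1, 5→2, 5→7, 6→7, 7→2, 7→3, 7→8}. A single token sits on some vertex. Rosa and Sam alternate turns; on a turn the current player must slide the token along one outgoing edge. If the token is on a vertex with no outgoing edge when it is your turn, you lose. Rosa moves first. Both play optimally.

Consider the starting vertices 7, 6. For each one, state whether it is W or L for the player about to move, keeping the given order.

Classify positions by backward induction: terminal positions (no move available) are L. From any other position, the mover wins iff some move reaches an L.
Every edge goes from a vertex to one that appears earlier in the order 2, 8, 3, 4, 7, 1, 5, 6, so processing vertices in that order labels each vertex after all of its successors.
2: no outgoing edge → L
8: no outgoing edge → L
3: →8(L), so W
4: →8(L), so W
7: →8(L), so W
1: →7(W), 4(W) — all W, so L
5: →1(L), so W
6: →7(W) only, which is W, so L

7: W, 6: L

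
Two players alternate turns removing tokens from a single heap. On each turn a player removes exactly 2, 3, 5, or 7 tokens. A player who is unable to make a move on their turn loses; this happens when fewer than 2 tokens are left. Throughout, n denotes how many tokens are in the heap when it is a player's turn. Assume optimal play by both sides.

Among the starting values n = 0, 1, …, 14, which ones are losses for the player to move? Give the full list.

0, 1, 9, 10

Compute win/loss labels from the base case upward. A position with no move is L. Any other position is W if it can reach an L in one move, else L.
n=0: no move → L
n=1: no move → L
n=2: →0(L), so W
n=3: →1(L), so W
n=4: →1(L), so W
n=5: →0(L), so W
n=6: →1(L), so W
n=7: →0(L), so W
n=8: →1(L), so W
n=9: →7(W), 6(W), 4(W), 2(W) — all W, so L
n=10: →8(W), 7(W), 5(W), 3(W) — all W, so L
n=11: →9(L), so W
n=12: →10(L), so W
n=13: →10(L), so W
n=14: →9(L), so W
The losing starting values of n are exactly the entries labelled L in this table (4 of them).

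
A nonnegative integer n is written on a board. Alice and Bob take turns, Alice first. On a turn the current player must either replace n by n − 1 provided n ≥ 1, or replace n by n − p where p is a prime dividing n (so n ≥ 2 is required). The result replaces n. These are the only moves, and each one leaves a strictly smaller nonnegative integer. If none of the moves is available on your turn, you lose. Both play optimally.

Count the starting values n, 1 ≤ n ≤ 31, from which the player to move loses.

Positions with no move are L. A position that does have a move is losing for the player to move precisely when every available move leads to a winning position for the opponent. Fill in the labels:
n=0: no move → L
n=1: can move to 0, which is L ⇒ W
n=2: can move to 0, which is L ⇒ W
n=3: can move to 0, which is L ⇒ W
n=4: moves to 2(W), 3(W); every one is W ⇒ L
n=5: can move to 0, which is L ⇒ W
n=6: can move to 4, which is L ⇒ W
n=7: can move to 0, which is L ⇒ W
n=8: moves to 6(W), 7(W); every one is W ⇒ L
n=9: can move to 8, which is L ⇒ W
n=10: can move to 8, which is L ⇒ W
n=11: can move to 0, which is L ⇒ W
n=12: moves to 9(W), 10(W), 11(W); every one is W ⇒ L
n=13: can move to 0, which is L ⇒ W
n=14: can move to 12, which is L ⇒ W
n=15: can move to 12, which is L ⇒ W
n=16: moves to 14(W), 15(W); every one is W ⇒ L
n=17: can move to 0, which is L ⇒ W
n=18: can move to 16, which is L ⇒ W
n=19: can move to 0, which is L ⇒ W
n=20: moves to 15(W), 18(W), 19(W); every one is W ⇒ L
n=21: can move to 20, which is L ⇒ W
n=22: can move to 20, which is L ⇒ W
n=23: can move to 0, which is L ⇒ W
n=24: moves to 21(W), 22(W), 23(W); every one is W ⇒ L
n=25: can move to 20, which is L ⇒ W
n=26: can move to 24, which is L ⇒ W
n=27: can move to 24, which is L ⇒ W
n=28: moves to 21(W), 26(W), 27(W); every one is W ⇒ L
n=29: can move to 0, which is L ⇒ W
n=30: can move to 28, which is L ⇒ W
n=31: can move to 0, which is L ⇒ W
L entries with 1 ≤ n ≤ 31 (n=0 is outside the asked range and is not counted): n = 4, 8, 12, 16, 20, 24, 28; that makes 7.

7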